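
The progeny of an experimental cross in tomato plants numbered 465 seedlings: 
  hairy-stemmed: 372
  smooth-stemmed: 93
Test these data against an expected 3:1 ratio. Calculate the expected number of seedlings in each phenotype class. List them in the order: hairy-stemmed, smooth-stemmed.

348.75, 116.25

Expected counts for N = 465 under a 3:1 ratio (total parts = 4):
  hairy-stemmed: 465 × 3/4 = 348.75
  smooth-stemmed: 465 × 1/4 = 116.25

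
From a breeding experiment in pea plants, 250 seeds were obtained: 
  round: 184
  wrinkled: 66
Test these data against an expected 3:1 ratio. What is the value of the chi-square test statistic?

Under the 3:1 hypothesis (Σ ratio = 4, N = 250):
  round: 250 × 3/4 = 187.5
  wrinkled: 250 × 1/4 = 62.5
χ² = Σ (O − E)² / E
  round: (184 − 187.5)² / 187.5 = 0.0653
  wrinkled: (66 − 62.5)² / 62.5 = 0.1960
χ² = 0.0653 + 0.1960 = 0.2613 ≈ 0.261

0.261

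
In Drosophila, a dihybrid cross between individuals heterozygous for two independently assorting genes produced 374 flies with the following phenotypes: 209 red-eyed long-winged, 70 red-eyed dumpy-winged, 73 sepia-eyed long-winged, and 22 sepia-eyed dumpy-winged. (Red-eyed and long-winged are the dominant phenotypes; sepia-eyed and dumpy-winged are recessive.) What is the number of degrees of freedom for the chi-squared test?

3

A dihybrid F₂ with independent assortment and complete dominance at both loci gives a 9:3:3:1 phenotypic ratio.
A goodness-of-fit test with 4 phenotype classes has df = 4 − 1 = 3.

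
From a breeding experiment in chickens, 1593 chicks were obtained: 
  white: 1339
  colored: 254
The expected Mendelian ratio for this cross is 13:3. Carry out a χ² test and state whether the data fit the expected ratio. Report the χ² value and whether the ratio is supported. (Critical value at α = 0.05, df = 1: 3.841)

8.229; not consistent

Under the 13:3 hypothesis (Σ ratio = 16, N = 1593):
  white: 1593 × 13/16 = 1294.3125
  colored: 1593 × 3/16 = 298.6875
χ² = Σ (O − E)² / E
  white: (1339 − 1294.3125)² / 1294.3125 = 1.5429
  colored: (254 − 298.6875)² / 298.6875 = 6.6858
χ² = 1.5429 + 6.6858 = 8.2287 ≈ 8.229
Degrees of freedom = 2 − 1 = 1; critical value at α = 0.05 is 3.841.
Since 8.229 > 3.841, we reject the null hypothesis — the data do not fit the 13:3 ratio.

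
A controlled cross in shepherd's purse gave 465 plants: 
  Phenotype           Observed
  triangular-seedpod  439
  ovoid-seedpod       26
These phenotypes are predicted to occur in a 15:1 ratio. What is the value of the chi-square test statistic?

Total ratio parts = 16. Expected numbers out of 465:
  triangular-seedpod: 465 × 15/16 = 435.9375
  ovoid-seedpod: 465 × 1/16 = 29.0625
χ² = Σ (O − E)² / E
  triangular-seedpod: (439 − 435.9375)² / 435.9375 = 0.0215
  ovoid-seedpod: (26 − 29.0625)² / 29.0625 = 0.3227
χ² = 0.0215 + 0.3227 = 0.3442 ≈ 0.344

0.344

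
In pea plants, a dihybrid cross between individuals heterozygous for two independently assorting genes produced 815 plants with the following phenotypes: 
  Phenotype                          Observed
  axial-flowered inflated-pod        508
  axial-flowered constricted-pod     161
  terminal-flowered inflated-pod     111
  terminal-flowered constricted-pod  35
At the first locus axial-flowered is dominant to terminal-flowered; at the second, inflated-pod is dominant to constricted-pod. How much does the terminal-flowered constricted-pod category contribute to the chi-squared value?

4.987

A dihybrid F₂ with independent assortment and complete dominance at both loci gives a 9:3:3:1 phenotypic ratio.
Expected counts for N = 815 under a 9:3:3:1 ratio (total parts = 16):
  axial-flowered inflated-pod: 815 × 9/16 = 458.4375
  axial-flowered constricted-pod: 815 × 3/16 = 152.8125
  terminal-flowered inflated-pod: 815 × 3/16 = 152.8125
  terminal-flowered constricted-pod: 815 × 1/16 = 50.9375
Contribution of terminal-flowered constricted-pod: (35 − 50.9375)² / 50.9375 = 4.9866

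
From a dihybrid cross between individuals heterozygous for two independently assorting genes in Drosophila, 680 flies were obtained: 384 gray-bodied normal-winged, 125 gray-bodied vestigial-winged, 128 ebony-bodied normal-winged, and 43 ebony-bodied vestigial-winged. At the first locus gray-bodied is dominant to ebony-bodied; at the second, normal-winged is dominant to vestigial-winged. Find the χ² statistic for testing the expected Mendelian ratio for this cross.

0.063

A dihybrid F₂ with independent assortment and complete dominance at both loci gives a 9:3:3:1 phenotypic ratio.
The 9:3:3:1 ratio has 16 parts, so with N = 680 the expected counts are:
  gray-bodied normal-winged: 680 × 9/16 = 382.5
  gray-bodied vestigial-winged: 680 × 3/16 = 127.5
  ebony-bodied normal-winged: 680 × 3/16 = 127.5
  ebony-bodied vestigial-winged: 680 × 1/16 = 42.5
χ² = Σ (O − E)² / E
  gray-bodied normal-winged: (384 − 382.5)² / 382.5 = 0.0059
  gray-bodied vestigial-winged: (125 − 127.5)² / 127.5 = 0.0490
  ebony-bodied normal-winged: (128 − 127.5)² / 127.5 = 0.0020
  ebony-bodied vestigial-winged: (43 − 42.5)² / 42.5 = 0.0059
χ² = 0.0059 + 0.0490 + 0.0020 + 0.0059 = 0.0628 ≈ 0.063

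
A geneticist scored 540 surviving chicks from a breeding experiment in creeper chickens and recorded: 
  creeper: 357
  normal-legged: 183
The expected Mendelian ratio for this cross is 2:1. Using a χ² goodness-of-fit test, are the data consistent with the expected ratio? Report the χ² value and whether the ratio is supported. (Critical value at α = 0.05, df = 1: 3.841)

0.075; consistent

The 2:1 ratio has 3 parts, so with N = 540 the expected counts are:
  creeper: 540 × 2/3 = 360
  normal-legged: 540 × 1/3 = 180
χ² = Σ (O − E)² / E
  creeper: (357 − 360)² / 360 = 0.0250
  normal-legged: (183 − 180)² / 180 = 0.0500
χ² = 0.0250 + 0.0500 = 0.075
Degrees of freedom = 2 − 1 = 1; critical value at α = 0.05 is 3.841.
Since 0.075 < 3.841, we fail to reject the null hypothesis — the data are consistent with the 2:1 ratio.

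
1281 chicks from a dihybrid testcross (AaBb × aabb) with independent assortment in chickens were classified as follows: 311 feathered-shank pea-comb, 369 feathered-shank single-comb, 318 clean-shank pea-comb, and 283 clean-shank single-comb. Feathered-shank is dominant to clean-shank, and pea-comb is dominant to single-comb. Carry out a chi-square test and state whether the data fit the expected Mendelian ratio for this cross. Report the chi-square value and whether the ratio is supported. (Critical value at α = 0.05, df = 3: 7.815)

12.037; not consistent

A dihybrid testcross with independent assortment gives a 1:1:1:1 ratio.
Total ratio parts = 4. Expected numbers out of 1281:
  feathered-shank pea-comb: 1281 × 1/4 = 320.25
  feathered-shank single-comb: 1281 × 1/4 = 320.25
  clean-shank pea-comb: 1281 × 1/4 = 320.25
  clean-shank single-comb: 1281 × 1/4 = 320.25
χ² = Σ (O − E)² / E
  feathered-shank pea-comb: (311 − 320.25)² / 320.25 = 0.2672
  feathered-shank single-comb: (369 − 320.25)² / 320.25 = 7.4210
  clean-shank pea-comb: (318 − 320.25)² / 320.25 = 0.0158
  clean-shank single-comb: (283 − 320.25)² / 320.25 = 4.3327
χ² = 0.2672 + 7.4210 + 0.0158 + 4.3327 = 12.0367 ≈ 12.037
Degrees of freedom = 4 − 1 = 3; critical value at α = 0.05 is 7.815.
Since 12.037 > 7.815, we reject the null hypothesis — the data do not fit the 1:1:1:1 ratio.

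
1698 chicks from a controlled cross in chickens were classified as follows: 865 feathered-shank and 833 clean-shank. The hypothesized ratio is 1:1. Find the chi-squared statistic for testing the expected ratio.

Expected counts for N = 1698 under a 1:1 ratio (total parts = 2):
  feathered-shank: 1698 × 1/2 = 849
  clean-shank: 1698 × 1/2 = 849
χ² = Σ (O − E)² / E
  feathered-shank: (865 − 849)² / 849 = 0.3015
  clean-shank: (833 − 849)² / 849 = 0.3015
χ² = 0.3015 + 0.3015 = 0.603

0.603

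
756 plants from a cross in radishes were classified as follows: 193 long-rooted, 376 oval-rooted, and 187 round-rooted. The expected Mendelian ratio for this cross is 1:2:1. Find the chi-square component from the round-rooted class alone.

0.021

Expected counts for N = 756 under a 1:2:1 ratio (total parts = 4):
  long-rooted: 756 × 1/4 = 189
  oval-rooted: 756 × 2/4 = 378
  round-rooted: 756 × 1/4 = 189
Contribution of round-rooted: (187 − 189)² / 189 = 0.0212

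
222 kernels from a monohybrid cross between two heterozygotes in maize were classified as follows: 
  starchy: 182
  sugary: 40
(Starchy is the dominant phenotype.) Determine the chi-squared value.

5.772

For a monohybrid cross between heterozygotes with complete dominance, the expected phenotypic ratio is 3:1.
Expected counts for N = 222 under a 3:1 ratio (total parts = 4):
  starchy: 222 × 3/4 = 166.5
  sugary: 222 × 1/4 = 55.5
χ² = Σ (O − E)² / E
  starchy: (182 − 166.5)² / 166.5 = 1.4429
  sugary: (40 − 55.5)² / 55.5 = 4.3288
χ² = 1.4429 + 4.3288 = 5.7717 ≈ 5.772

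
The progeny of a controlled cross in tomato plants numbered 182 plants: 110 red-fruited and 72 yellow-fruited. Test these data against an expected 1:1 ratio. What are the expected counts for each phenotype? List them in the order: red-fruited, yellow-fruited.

The 1:1 ratio has 2 parts, so with N = 182 the expected counts are:
  red-fruited: 182 × 1/2 = 91
  yellow-fruited: 182 × 1/2 = 91

91, 91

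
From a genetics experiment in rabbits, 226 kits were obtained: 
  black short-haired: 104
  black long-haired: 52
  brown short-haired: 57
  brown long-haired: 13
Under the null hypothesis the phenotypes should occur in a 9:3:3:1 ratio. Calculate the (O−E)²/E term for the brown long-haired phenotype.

0.090

Expected counts for N = 226 under a 9:3:3:1 ratio (total parts = 16):
  black short-haired: 226 × 9/16 = 127.125
  black long-haired: 226 × 3/16 = 42.375
  brown short-haired: 226 × 3/16 = 42.375
  brown long-haired: 226 × 1/16 = 14.125
Contribution of brown long-haired: (13 − 14.125)² / 14.125 = 0.0896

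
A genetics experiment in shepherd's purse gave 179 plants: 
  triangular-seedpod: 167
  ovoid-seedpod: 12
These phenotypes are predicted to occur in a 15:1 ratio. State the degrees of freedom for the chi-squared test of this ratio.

A goodness-of-fit test with 2 phenotype classes has df = 2 − 1 = 1.

1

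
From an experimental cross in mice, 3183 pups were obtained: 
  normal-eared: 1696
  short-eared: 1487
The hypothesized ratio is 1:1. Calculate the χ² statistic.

13.723

Under the 1:1 hypothesis (Σ ratio = 2, N = 3183):
  normal-eared: 3183 × 1/2 = 1591.5
  short-eared: 3183 × 1/2 = 1591.5
χ² = Σ (O − E)² / E
  normal-eared: (1696 − 1591.5)² / 1591.5 = 6.8616
  short-eared: (1487 − 1591.5)² / 1591.5 = 6.8616
χ² = 6.8616 + 6.8616 = 13.7232 ≈ 13.723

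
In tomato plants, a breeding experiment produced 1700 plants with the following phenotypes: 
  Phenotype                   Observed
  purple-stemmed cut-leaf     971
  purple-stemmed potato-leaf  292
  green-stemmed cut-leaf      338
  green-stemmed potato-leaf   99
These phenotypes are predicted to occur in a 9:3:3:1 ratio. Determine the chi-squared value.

Under the 9:3:3:1 hypothesis (Σ ratio = 16, N = 1700):
  purple-stemmed cut-leaf: 1700 × 9/16 = 956.25
  purple-stemmed potato-leaf: 1700 × 3/16 = 318.75
  green-stemmed cut-leaf: 1700 × 3/16 = 318.75
  green-stemmed potato-leaf: 1700 × 1/16 = 106.25
χ² = Σ (O − E)² / E
  purple-stemmed cut-leaf: (971 − 956.25)² / 956.25 = 0.2275
  purple-stemmed potato-leaf: (292 − 318.75)² / 318.75 = 2.2449
  green-stemmed cut-leaf: (338 − 318.75)² / 318.75 = 1.1625
  green-stemmed potato-leaf: (99 − 106.25)² / 106.25 = 0.4947
χ² = 0.2275 + 2.2449 + 1.1625 + 0.4947 = 4.1296 ≈ 4.130

4.130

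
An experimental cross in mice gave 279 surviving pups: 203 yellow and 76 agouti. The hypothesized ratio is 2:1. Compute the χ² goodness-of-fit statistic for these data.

Expected counts for N = 279 under a 2:1 ratio (total parts = 3):
  yellow: 279 × 2/3 = 186
  agouti: 279 × 1/3 = 93
χ² = Σ (O − E)² / E
  yellow: (203 − 186)² / 186 = 1.5538
  agouti: (76 − 93)² / 93 = 3.1075
χ² = 1.5538 + 3.1075 = 4.6613 ≈ 4.661

4.661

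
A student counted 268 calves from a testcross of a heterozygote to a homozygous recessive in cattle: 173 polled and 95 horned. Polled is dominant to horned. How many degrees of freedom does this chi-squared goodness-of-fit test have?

A testcross of a heterozygote (Aa × aa) gives a 1:1 phenotypic ratio.
A goodness-of-fit test with 2 phenotype classes has df = 2 − 1 = 1.

1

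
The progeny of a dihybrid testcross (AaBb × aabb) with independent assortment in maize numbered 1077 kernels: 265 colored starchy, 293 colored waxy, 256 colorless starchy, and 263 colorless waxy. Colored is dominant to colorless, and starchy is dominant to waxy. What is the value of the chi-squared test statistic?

2.959

A dihybrid testcross with independent assortment gives a 1:1:1:1 ratio.
The 1:1:1:1 ratio has 4 parts, so with N = 1077 the expected counts are:
  colored starchy: 1077 × 1/4 = 269.25
  colored waxy: 1077 × 1/4 = 269.25
  colorless starchy: 1077 × 1/4 = 269.25
  colorless waxy: 1077 × 1/4 = 269.25
χ² = Σ (O − E)² / E
  colored starchy: (265 − 269.25)² / 269.25 = 0.0671
  colored waxy: (293 − 269.25)² / 269.25 = 2.0949
  colorless starchy: (256 − 269.25)² / 269.25 = 0.6520
  colorless waxy: (263 − 269.25)² / 269.25 = 0.1451
χ² = 0.0671 + 2.0949 + 0.6520 + 0.1451 = 2.9591 ≈ 2.959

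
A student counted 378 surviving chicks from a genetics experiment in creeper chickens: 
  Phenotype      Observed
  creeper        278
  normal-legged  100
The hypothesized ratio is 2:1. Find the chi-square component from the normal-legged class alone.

5.365

Under the 2:1 hypothesis (Σ ratio = 3, N = 378):
  creeper: 378 × 2/3 = 252
  normal-legged: 378 × 1/3 = 126
Contribution of normal-legged: (100 − 126)² / 126 = 5.3651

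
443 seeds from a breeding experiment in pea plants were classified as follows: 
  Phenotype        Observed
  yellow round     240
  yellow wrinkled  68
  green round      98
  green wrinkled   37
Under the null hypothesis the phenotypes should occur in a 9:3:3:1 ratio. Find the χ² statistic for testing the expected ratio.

8.889

Total ratio parts = 16. Expected numbers out of 443:
  yellow round: 443 × 9/16 = 249.1875
  yellow wrinkled: 443 × 3/16 = 83.0625
  green round: 443 × 3/16 = 83.0625
  green wrinkled: 443 × 1/16 = 27.6875
χ² = Σ (O − E)² / E
  yellow round: (240 − 249.1875)² / 249.1875 = 0.3387
  yellow wrinkled: (68 − 83.0625)² / 83.0625 = 2.7314
  green round: (98 − 83.0625)² / 83.0625 = 2.6863
  green wrinkled: (37 − 27.6875)² / 27.6875 = 3.1322
χ² = 0.3387 + 2.7314 + 2.6863 + 3.1322 = 8.8886 ≈ 8.889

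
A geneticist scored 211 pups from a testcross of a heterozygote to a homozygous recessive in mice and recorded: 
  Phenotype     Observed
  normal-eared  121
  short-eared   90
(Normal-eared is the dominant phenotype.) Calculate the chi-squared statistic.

A testcross of a heterozygote (Aa × aa) gives a 1:1 phenotypic ratio.
Under the 1:1 hypothesis (Σ ratio = 2, N = 211):
  normal-eared: 211 × 1/2 = 105.5
  short-eared: 211 × 1/2 = 105.5
χ² = Σ (O − E)² / E
  normal-eared: (121 − 105.5)² / 105.5 = 2.2773
  short-eared: (90 − 105.5)² / 105.5 = 2.2773
χ² = 2.2773 + 2.2773 = 4.5546 ≈ 4.555

4.555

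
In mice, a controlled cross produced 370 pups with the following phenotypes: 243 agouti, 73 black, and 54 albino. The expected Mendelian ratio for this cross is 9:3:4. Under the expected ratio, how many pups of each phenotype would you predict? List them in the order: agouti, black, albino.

Under the 9:3:4 hypothesis (Σ ratio = 16, N = 370):
  agouti: 370 × 9/16 = 208.125
  black: 370 × 3/16 = 69.375
  albino: 370 × 4/16 = 92.5

208.125, 69.375, 92.5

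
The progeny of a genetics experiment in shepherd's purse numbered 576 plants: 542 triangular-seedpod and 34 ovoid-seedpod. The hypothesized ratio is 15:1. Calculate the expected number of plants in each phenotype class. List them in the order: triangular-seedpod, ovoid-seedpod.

The 15:1 ratio has 16 parts, so with N = 576 the expected counts are:
  triangular-seedpod: 576 × 15/16 = 540
  ovoid-seedpod: 576 × 1/16 = 36

540, 36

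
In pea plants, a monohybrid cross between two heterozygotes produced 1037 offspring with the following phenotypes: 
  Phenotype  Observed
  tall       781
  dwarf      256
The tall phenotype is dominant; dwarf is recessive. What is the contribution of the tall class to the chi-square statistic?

For a monohybrid cross between heterozygotes with complete dominance, the expected phenotypic ratio is 3:1.
The 3:1 ratio has 4 parts, so with N = 1037 the expected counts are:
  tall: 1037 × 3/4 = 777.75
  dwarf: 1037 × 1/4 = 259.25
Contribution of tall: (781 − 777.75)² / 777.75 = 0.0136

0.014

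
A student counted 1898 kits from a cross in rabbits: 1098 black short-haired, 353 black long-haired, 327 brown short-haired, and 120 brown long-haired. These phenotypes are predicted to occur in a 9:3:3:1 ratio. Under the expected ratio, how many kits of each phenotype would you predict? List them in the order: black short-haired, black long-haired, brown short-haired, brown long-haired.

1067.625, 355.875, 355.875, 118.625

The 9:3:3:1 ratio has 16 parts, so with N = 1898 the expected counts are:
  black short-haired: 1898 × 9/16 = 1067.625
  black long-haired: 1898 × 3/16 = 355.875
  brown short-haired: 1898 × 3/16 = 355.875
  brown long-haired: 1898 × 1/16 = 118.625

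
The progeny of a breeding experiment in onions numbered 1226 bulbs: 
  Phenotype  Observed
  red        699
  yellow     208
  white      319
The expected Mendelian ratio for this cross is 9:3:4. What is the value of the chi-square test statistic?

Under the 9:3:4 hypothesis (Σ ratio = 16, N = 1226):
  red: 1226 × 9/16 = 689.625
  yellow: 1226 × 3/16 = 229.875
  white: 1226 × 4/16 = 306.5
χ² = Σ (O − E)² / E
  red: (699 − 689.625)² / 689.625 = 0.1274
  yellow: (208 − 229.875)² / 229.875 = 2.0816
  white: (319 − 306.5)² / 306.5 = 0.5098
χ² = 0.1274 + 2.0816 + 0.5098 = 2.7188 ≈ 2.719

2.719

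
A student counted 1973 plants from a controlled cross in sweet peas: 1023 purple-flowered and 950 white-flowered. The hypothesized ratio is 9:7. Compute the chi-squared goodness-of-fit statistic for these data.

Total ratio parts = 16. Expected numbers out of 1973:
  purple-flowered: 1973 × 9/16 = 1109.8125
  white-flowered: 1973 × 7/16 = 863.1875
χ² = Σ (O − E)² / E
  purple-flowered: (1023 − 1109.8125)² / 1109.8125 = 6.7907
  white-flowered: (950 − 863.1875)² / 863.1875 = 8.7309
χ² = 6.7907 + 8.7309 = 15.5216 ≈ 15.522

15.522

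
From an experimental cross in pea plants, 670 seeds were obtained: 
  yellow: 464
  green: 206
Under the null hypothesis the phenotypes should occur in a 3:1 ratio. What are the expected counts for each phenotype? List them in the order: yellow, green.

502.5, 167.5

Total ratio parts = 4. Expected numbers out of 670:
  yellow: 670 × 3/4 = 502.5
  green: 670 × 1/4 = 167.5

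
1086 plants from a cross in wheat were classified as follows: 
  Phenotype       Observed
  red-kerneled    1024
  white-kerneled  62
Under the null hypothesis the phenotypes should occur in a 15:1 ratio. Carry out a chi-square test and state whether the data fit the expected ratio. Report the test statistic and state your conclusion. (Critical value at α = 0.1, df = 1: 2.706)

0.542; consistent

Total ratio parts = 16. Expected numbers out of 1086:
  red-kerneled: 1086 × 15/16 = 1018.125
  white-kerneled: 1086 × 1/16 = 67.875
χ² = Σ (O − E)² / E
  red-kerneled: (1024 − 1018.125)² / 1018.125 = 0.0339
  white-kerneled: (62 − 67.875)² / 67.875 = 0.5085
χ² = 0.0339 + 0.5085 = 0.5424 ≈ 0.542
Degrees of freedom = 2 − 1 = 1; critical value at α = 0.1 is 2.706.
Since 0.542 < 2.706, we fail to reject the null hypothesis — the data are consistent with the 15:1 ratio.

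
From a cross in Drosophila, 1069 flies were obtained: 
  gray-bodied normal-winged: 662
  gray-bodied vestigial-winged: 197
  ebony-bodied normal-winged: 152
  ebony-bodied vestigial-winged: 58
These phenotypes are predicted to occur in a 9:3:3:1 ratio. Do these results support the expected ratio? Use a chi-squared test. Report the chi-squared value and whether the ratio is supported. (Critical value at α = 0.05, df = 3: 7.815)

19.052; not consistent

The 9:3:3:1 ratio has 16 parts, so with N = 1069 the expected counts are:
  gray-bodied normal-winged: 1069 × 9/16 = 601.3125
  gray-bodied vestigial-winged: 1069 × 3/16 = 200.4375
  ebony-bodied normal-winged: 1069 × 3/16 = 200.4375
  ebony-bodied vestigial-winged: 1069 × 1/16 = 66.8125
χ² = Σ (O − E)² / E
  gray-bodied normal-winged: (662 − 601.3125)² / 601.3125 = 6.1249
  gray-bodied vestigial-winged: (197 − 200.4375)² / 200.4375 = 0.0590
  ebony-bodied normal-winged: (152 − 200.4375)² / 200.4375 = 11.7054
  ebony-bodied vestigial-winged: (58 − 66.8125)² / 66.8125 = 1.1624
χ² = 6.1249 + 0.0590 + 11.7054 + 1.1624 = 19.0517 ≈ 19.052
Degrees of freedom = 4 − 1 = 3; critical value at α = 0.05 is 7.815.
Since 19.052 > 7.815, we reject the null hypothesis — the data do not fit the 9:3:3:1 ratio.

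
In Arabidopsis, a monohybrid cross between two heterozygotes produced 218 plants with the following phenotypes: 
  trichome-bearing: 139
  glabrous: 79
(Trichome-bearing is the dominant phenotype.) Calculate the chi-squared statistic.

14.685

For a monohybrid cross between heterozygotes with complete dominance, the expected phenotypic ratio is 3:1.
Under the 3:1 hypothesis (Σ ratio = 4, N = 218):
  trichome-bearing: 218 × 3/4 = 163.5
  glabrous: 218 × 1/4 = 54.5
χ² = Σ (O − E)² / E
  trichome-bearing: (139 − 163.5)² / 163.5 = 3.6713
  glabrous: (79 − 54.5)² / 54.5 = 11.0138
χ² = 3.6713 + 11.0138 = 14.6851 ≈ 14.685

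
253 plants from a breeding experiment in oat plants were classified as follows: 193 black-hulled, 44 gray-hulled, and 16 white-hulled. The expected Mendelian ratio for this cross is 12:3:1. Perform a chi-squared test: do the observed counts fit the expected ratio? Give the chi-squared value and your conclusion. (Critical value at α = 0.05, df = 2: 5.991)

The 12:3:1 ratio has 16 parts, so with N = 253 the expected counts are:
  black-hulled: 253 × 12/16 = 189.75
  gray-hulled: 253 × 3/16 = 47.4375
  white-hulled: 253 × 1/16 = 15.8125
χ² = Σ (O − E)² / E
  black-hulled: (193 − 189.75)² / 189.75 = 0.0557
  gray-hulled: (44 − 47.4375)² / 47.4375 = 0.2491
  white-hulled: (16 − 15.8125)² / 15.8125 = 0.0022
χ² = 0.0557 + 0.2491 + 0.0022 = 0.307
Degrees of freedom = 3 − 1 = 2; critical value at α = 0.05 is 5.991.
Since 0.307 < 5.991, we fail to reject the null hypothesis — the data are consistent with the 12:3:1 ratio.

0.307; consistent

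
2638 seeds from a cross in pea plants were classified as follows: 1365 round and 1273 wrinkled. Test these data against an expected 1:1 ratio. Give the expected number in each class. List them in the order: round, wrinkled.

Under the 1:1 hypothesis (Σ ratio = 2, N = 2638):
  round: 2638 × 1/2 = 1319
  wrinkled: 2638 × 1/2 = 1319

1319, 1319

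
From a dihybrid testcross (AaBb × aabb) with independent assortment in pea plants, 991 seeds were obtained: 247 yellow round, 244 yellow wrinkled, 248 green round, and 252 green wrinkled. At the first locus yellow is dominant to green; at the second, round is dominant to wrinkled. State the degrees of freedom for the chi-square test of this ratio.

3

A dihybrid testcross with independent assortment gives a 1:1:1:1 ratio.
A goodness-of-fit test with 4 phenotype classes has df = 4 − 1 = 3.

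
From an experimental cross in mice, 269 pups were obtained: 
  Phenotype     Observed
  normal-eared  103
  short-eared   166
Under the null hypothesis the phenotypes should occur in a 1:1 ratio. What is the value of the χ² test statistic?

14.755

Expected counts for N = 269 under a 1:1 ratio (total parts = 2):
  normal-eared: 269 × 1/2 = 134.5
  short-eared: 269 × 1/2 = 134.5
χ² = Σ (O − E)² / E
  normal-eared: (103 − 134.5)² / 134.5 = 7.3773
  short-eared: (166 − 134.5)² / 134.5 = 7.3773
χ² = 7.3773 + 7.3773 = 14.7546 ≈ 14.755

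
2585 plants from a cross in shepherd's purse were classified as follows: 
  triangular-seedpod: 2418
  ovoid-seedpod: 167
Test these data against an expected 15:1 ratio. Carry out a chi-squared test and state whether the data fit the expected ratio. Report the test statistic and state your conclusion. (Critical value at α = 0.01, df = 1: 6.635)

Total ratio parts = 16. Expected numbers out of 2585:
  triangular-seedpod: 2585 × 15/16 = 2423.4375
  ovoid-seedpod: 2585 × 1/16 = 161.5625
χ² = Σ (O − E)² / E
  triangular-seedpod: (2418 − 2423.4375)² / 2423.4375 = 0.0122
  ovoid-seedpod: (167 − 161.5625)² / 161.5625 = 0.1830
χ² = 0.0122 + 0.1830 = 0.1952 ≈ 0.195
Degrees of freedom = 2 − 1 = 1; critical value at α = 0.01 is 6.635.
Since 0.195 < 6.635, we fail to reject the null hypothesis — the data are consistent with the 15:1 ratio.

0.195; consistent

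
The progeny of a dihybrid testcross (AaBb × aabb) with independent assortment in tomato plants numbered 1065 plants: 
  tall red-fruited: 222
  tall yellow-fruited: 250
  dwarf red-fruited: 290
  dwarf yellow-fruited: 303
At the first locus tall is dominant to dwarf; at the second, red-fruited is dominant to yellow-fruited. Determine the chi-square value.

15.537

A dihybrid testcross with independent assortment gives a 1:1:1:1 ratio.
Under the 1:1:1:1 hypothesis (Σ ratio = 4, N = 1065):
  tall red-fruited: 1065 × 1/4 = 266.25
  tall yellow-fruited: 1065 × 1/4 = 266.25
  dwarf red-fruited: 1065 × 1/4 = 266.25
  dwarf yellow-fruited: 1065 × 1/4 = 266.25
χ² = Σ (O − E)² / E
  tall red-fruited: (222 − 266.25)² / 266.25 = 7.3542
  tall yellow-fruited: (250 − 266.25)² / 266.25 = 0.9918
  dwarf red-fruited: (290 − 266.25)² / 266.25 = 2.1185
  dwarf yellow-fruited: (303 − 266.25)² / 266.25 = 5.0725
χ² = 7.3542 + 0.9918 + 2.1185 + 5.0725 = 15.537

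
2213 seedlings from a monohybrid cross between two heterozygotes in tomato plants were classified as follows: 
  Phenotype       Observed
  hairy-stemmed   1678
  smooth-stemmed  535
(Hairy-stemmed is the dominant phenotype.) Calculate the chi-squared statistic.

0.803

For a monohybrid cross between heterozygotes with complete dominance, the expected phenotypic ratio is 3:1.
Total ratio parts = 4. Expected numbers out of 2213:
  hairy-stemmed: 2213 × 3/4 = 1659.75
  smooth-stemmed: 2213 × 1/4 = 553.25
χ² = Σ (O − E)² / E
  hairy-stemmed: (1678 − 1659.75)² / 1659.75 = 0.2007
  smooth-stemmed: (535 − 553.25)² / 553.25 = 0.6020
χ² = 0.2007 + 0.6020 = 0.8027 ≈ 0.803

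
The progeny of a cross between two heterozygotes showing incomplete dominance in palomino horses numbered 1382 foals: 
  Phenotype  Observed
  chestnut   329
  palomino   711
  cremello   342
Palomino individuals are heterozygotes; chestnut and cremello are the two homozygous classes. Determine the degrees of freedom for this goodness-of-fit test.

2

With incomplete dominance, a heterozygote × heterozygote cross gives a 1:2:1 phenotypic ratio.
A goodness-of-fit test with 3 phenotype classes has df = 3 − 1 = 2.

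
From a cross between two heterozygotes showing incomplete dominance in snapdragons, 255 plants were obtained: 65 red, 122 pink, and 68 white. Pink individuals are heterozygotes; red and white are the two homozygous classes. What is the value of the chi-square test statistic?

With incomplete dominance, a heterozygote × heterozygote cross gives a 1:2:1 phenotypic ratio.
Under the 1:2:1 hypothesis (Σ ratio = 4, N = 255):
  red: 255 × 1/4 = 63.75
  pink: 255 × 2/4 = 127.5
  white: 255 × 1/4 = 63.75
χ² = Σ (O − E)² / E
  red: (65 − 63.75)² / 63.75 = 0.0245
  pink: (122 − 127.5)² / 127.5 = 0.2373
  white: (68 − 63.75)² / 63.75 = 0.2833
χ² = 0.0245 + 0.2373 + 0.2833 = 0.5451 ≈ 0.545

0.545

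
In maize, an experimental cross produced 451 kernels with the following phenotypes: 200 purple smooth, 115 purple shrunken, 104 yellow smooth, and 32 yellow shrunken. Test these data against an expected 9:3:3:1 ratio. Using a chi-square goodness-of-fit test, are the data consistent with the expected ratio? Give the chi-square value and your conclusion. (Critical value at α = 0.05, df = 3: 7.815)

27.301; not consistent

Under the 9:3:3:1 hypothesis (Σ ratio = 16, N = 451):
  purple smooth: 451 × 9/16 = 253.6875
  purple shrunken: 451 × 3/16 = 84.5625
  yellow smooth: 451 × 3/16 = 84.5625
  yellow shrunken: 451 × 1/16 = 28.1875
χ² = Σ (O − E)² / E
  purple smooth: (200 − 253.6875)² / 253.6875 = 11.3618
  purple shrunken: (115 − 84.5625)² / 84.5625 = 10.9557
  yellow smooth: (104 − 84.5625)² / 84.5625 = 4.4679
  yellow shrunken: (32 − 28.1875)² / 28.1875 = 0.5157
χ² = 11.3618 + 10.9557 + 4.4679 + 0.5157 = 27.3011 ≈ 27.301
Degrees of freedom = 4 − 1 = 3; critical value at α = 0.05 is 7.815.
Since 27.301 > 7.815, we reject the null hypothesis — the data do not fit the 9:3:3:1 ratio.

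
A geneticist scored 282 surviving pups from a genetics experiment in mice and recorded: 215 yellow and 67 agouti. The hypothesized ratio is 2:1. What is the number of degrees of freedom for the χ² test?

A goodness-of-fit test with 2 phenotype classes has df = 2 − 1 = 1.

1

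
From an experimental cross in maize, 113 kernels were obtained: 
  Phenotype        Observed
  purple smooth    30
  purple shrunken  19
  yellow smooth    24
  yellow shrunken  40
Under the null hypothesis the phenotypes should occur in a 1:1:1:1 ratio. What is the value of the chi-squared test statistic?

8.664

Total ratio parts = 4. Expected numbers out of 113:
  purple smooth: 113 × 1/4 = 28.25
  purple shrunken: 113 × 1/4 = 28.25
  yellow smooth: 113 × 1/4 = 28.25
  yellow shrunken: 113 × 1/4 = 28.25
χ² = Σ (O − E)² / E
  purple smooth: (30 − 28.25)² / 28.25 = 0.1084
  purple shrunken: (19 − 28.25)² / 28.25 = 3.0288
  yellow smooth: (24 − 28.25)² / 28.25 = 0.6394
  yellow shrunken: (40 − 28.25)² / 28.25 = 4.8872
χ² = 0.1084 + 3.0288 + 0.6394 + 4.8872 = 8.6638 ≈ 8.664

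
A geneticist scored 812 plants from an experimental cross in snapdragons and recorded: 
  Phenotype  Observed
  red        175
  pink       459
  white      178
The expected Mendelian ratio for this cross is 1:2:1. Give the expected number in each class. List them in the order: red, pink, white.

Expected counts for N = 812 under a 1:2:1 ratio (total parts = 4):
  red: 812 × 1/4 = 203
  pink: 812 × 2/4 = 406
  white: 812 × 1/4 = 203

203, 406, 203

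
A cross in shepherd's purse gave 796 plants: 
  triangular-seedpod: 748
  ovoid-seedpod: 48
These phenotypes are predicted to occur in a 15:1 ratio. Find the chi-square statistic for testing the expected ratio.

0.066

Expected counts for N = 796 under a 15:1 ratio (total parts = 16):
  triangular-seedpod: 796 × 15/16 = 746.25
  ovoid-seedpod: 796 × 1/16 = 49.75
χ² = Σ (O − E)² / E
  triangular-seedpod: (748 − 746.25)² / 746.25 = 0.0041
  ovoid-seedpod: (48 − 49.75)² / 49.75 = 0.0616
χ² = 0.0041 + 0.0616 = 0.0657 ≈ 0.066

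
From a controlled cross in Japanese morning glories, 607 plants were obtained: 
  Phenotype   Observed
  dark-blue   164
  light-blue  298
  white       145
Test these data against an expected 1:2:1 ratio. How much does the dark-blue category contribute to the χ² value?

0.989

Total ratio parts = 4. Expected numbers out of 607:
  dark-blue: 607 × 1/4 = 151.75
  light-blue: 607 × 2/4 = 303.5
  white: 607 × 1/4 = 151.75
Contribution of dark-blue: (164 − 151.75)² / 151.75 = 0.9889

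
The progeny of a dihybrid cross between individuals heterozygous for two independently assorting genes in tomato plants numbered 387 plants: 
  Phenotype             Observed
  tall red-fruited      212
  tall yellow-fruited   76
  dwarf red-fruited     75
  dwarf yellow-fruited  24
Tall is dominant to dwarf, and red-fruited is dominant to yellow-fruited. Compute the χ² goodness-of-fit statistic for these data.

0.395

A dihybrid F₂ with independent assortment and complete dominance at both loci gives a 9:3:3:1 phenotypic ratio.
Under the 9:3:3:1 hypothesis (Σ ratio = 16, N = 387):
  tall red-fruited: 387 × 9/16 = 217.6875
  tall yellow-fruited: 387 × 3/16 = 72.5625
  dwarf red-fruited: 387 × 3/16 = 72.5625
  dwarf yellow-fruited: 387 × 1/16 = 24.1875
χ² = Σ (O − E)² / E
  tall red-fruited: (212 − 217.6875)² / 217.6875 = 0.1486
  tall yellow-fruited: (76 − 72.5625)² / 72.5625 = 0.1628
  dwarf red-fruited: (75 − 72.5625)² / 72.5625 = 0.0819
  dwarf yellow-fruited: (24 − 24.1875)² / 24.1875 = 0.0015
χ² = 0.1486 + 0.1628 + 0.0819 + 0.0015 = 0.3948 ≈ 0.395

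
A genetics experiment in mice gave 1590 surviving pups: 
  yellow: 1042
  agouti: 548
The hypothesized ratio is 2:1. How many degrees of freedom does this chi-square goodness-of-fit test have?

1

A goodness-of-fit test with 2 phenotype classes has df = 2 − 1 = 1.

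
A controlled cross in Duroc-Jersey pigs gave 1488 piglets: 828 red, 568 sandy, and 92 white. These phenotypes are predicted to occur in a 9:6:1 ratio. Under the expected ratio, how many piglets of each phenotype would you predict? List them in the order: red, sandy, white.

The 9:6:1 ratio has 16 parts, so with N = 1488 the expected counts are:
  red: 1488 × 9/16 = 837
  sandy: 1488 × 6/16 = 558
  white: 1488 × 1/16 = 93

837, 558, 93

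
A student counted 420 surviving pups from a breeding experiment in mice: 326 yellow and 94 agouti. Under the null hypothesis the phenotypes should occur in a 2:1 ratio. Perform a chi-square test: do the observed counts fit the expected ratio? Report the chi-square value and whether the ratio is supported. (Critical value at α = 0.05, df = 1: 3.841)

22.671; not consistent

The 2:1 ratio has 3 parts, so with N = 420 the expected counts are:
  yellow: 420 × 2/3 = 280
  agouti: 420 × 1/3 = 140
χ² = Σ (O − E)² / E
  yellow: (326 − 280)² / 280 = 7.5571
  agouti: (94 − 140)² / 140 = 15.1143
χ² = 7.5571 + 15.1143 = 22.6714 ≈ 22.671
Degrees of freedom = 2 − 1 = 1; critical value at α = 0.05 is 3.841.
Since 22.671 > 3.841, we reject the null hypothesis — the data do not fit the 2:1 ratio.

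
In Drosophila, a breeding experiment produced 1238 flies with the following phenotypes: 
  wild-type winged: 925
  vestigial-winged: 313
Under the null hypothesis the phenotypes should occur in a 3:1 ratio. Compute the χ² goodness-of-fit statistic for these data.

The 3:1 ratio has 4 parts, so with N = 1238 the expected counts are:
  wild-type winged: 1238 × 3/4 = 928.5
  vestigial-winged: 1238 × 1/4 = 309.5
χ² = Σ (O − E)² / E
  wild-type winged: (925 − 928.5)² / 928.5 = 0.0132
  vestigial-winged: (313 − 309.5)² / 309.5 = 0.0396
χ² = 0.0132 + 0.0396 = 0.0528 ≈ 0.053

0.053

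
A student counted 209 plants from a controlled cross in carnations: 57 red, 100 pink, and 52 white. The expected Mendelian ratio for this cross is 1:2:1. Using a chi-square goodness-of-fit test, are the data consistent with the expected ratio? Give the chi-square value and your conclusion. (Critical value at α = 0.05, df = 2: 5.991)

Expected counts for N = 209 under a 1:2:1 ratio (total parts = 4):
  red: 209 × 1/4 = 52.25
  pink: 209 × 2/4 = 104.5
  white: 209 × 1/4 = 52.25
χ² = Σ (O − E)² / E
  red: (57 − 52.25)² / 52.25 = 0.4318
  pink: (100 − 104.5)² / 104.5 = 0.1938
  white: (52 − 52.25)² / 52.25 = 0.0012
χ² = 0.4318 + 0.1938 + 0.0012 = 0.6268 ≈ 0.627
Degrees of freedom = 3 − 1 = 2; critical value at α = 0.05 is 5.991.
Since 0.627 < 5.991, we fail to reject the null hypothesis — the data are consistent with the 1:2:1 ratio.

0.627; consistent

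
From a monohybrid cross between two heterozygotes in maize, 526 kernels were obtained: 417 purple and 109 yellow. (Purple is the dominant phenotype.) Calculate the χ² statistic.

For a monohybrid cross between heterozygotes with complete dominance, the expected phenotypic ratio is 3:1.
Under the 3:1 hypothesis (Σ ratio = 4, N = 526):
  purple: 526 × 3/4 = 394.5
  yellow: 526 × 1/4 = 131.5
χ² = Σ (O − E)² / E
  purple: (417 − 394.5)² / 394.5 = 1.2833
  yellow: (109 − 131.5)² / 131.5 = 3.8498
χ² = 1.2833 + 3.8498 = 5.1331 ≈ 5.133

5.133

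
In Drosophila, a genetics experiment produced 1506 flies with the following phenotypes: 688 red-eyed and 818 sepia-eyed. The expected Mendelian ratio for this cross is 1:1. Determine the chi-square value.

11.222

Under the 1:1 hypothesis (Σ ratio = 2, N = 1506):
  red-eyed: 1506 × 1/2 = 753
  sepia-eyed: 1506 × 1/2 = 753
χ² = Σ (O − E)² / E
  red-eyed: (688 − 753)² / 753 = 5.6109
  sepia-eyed: (818 − 753)² / 753 = 5.6109
χ² = 5.6109 + 5.6109 = 11.2218 ≈ 11.222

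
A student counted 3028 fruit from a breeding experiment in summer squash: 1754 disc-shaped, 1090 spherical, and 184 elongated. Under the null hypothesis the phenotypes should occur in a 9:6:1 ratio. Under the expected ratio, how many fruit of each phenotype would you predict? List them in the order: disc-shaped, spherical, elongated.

1703.25, 1135.5, 189.25

Expected counts for N = 3028 under a 9:6:1 ratio (total parts = 16):
  disc-shaped: 3028 × 9/16 = 1703.25
  spherical: 3028 × 6/16 = 1135.5
  elongated: 3028 × 1/16 = 189.25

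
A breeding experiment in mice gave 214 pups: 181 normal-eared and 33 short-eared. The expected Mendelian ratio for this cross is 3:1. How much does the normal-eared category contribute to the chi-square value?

The 3:1 ratio has 4 parts, so with N = 214 the expected counts are:
  normal-eared: 214 × 3/4 = 160.5
  short-eared: 214 × 1/4 = 53.5
Contribution of normal-eared: (181 − 160.5)² / 160.5 = 2.6184

2.618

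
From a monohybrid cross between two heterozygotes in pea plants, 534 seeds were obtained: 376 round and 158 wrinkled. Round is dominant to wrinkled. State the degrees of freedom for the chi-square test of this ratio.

1

For a monohybrid cross between heterozygotes with complete dominance, the expected phenotypic ratio is 3:1.
A goodness-of-fit test with 2 phenotype classes has df = 2 − 1 = 1.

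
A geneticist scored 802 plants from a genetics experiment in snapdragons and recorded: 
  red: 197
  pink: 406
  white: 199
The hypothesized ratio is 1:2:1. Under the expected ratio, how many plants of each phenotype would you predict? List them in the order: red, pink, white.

200.5, 401, 200.5

The 1:2:1 ratio has 4 parts, so with N = 802 the expected counts are:
  red: 802 × 1/4 = 200.5
  pink: 802 × 2/4 = 401
  white: 802 × 1/4 = 200.5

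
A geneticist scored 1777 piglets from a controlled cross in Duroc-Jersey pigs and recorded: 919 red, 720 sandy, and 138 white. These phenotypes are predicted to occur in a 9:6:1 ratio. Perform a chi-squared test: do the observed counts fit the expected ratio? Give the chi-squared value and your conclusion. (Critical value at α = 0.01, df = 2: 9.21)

17.342; not consistent

Expected counts for N = 1777 under a 9:6:1 ratio (total parts = 16):
  red: 1777 × 9/16 = 999.5625
  sandy: 1777 × 6/16 = 666.375
  white: 1777 × 1/16 = 111.0625
χ² = Σ (O − E)² / E
  red: (919 − 999.5625)² / 999.5625 = 6.4932
  sandy: (720 − 666.375)² / 666.375 = 4.3153
  white: (138 − 111.0625)² / 111.0625 = 6.5335
χ² = 6.4932 + 4.3153 + 6.5335 = 17.342
Degrees of freedom = 3 − 1 = 2; critical value at α = 0.01 is 9.21.
Since 17.342 > 9.21, we reject the null hypothesis — the data do not fit the 9:6:1 ratio.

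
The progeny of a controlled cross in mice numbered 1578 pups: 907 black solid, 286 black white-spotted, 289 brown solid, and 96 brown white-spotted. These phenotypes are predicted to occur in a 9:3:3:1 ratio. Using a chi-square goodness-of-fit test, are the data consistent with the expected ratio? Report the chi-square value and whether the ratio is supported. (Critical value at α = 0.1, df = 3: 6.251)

0.982; consistent

The 9:3:3:1 ratio has 16 parts, so with N = 1578 the expected counts are:
  black solid: 1578 × 9/16 = 887.625
  black white-spotted: 1578 × 3/16 = 295.875
  brown solid: 1578 × 3/16 = 295.875
  brown white-spotted: 1578 × 1/16 = 98.625
χ² = Σ (O − E)² / E
  black solid: (907 − 887.625)² / 887.625 = 0.4229
  black white-spotted: (286 − 295.875)² / 295.875 = 0.3296
  brown solid: (289 − 295.875)² / 295.875 = 0.1597
  brown white-spotted: (96 − 98.625)² / 98.625 = 0.0699
χ² = 0.4229 + 0.3296 + 0.1597 + 0.0699 = 0.9821 ≈ 0.982
Degrees of freedom = 4 − 1 = 3; critical value at α = 0.1 is 6.251.
Since 0.982 < 6.251, we fail to reject the null hypothesis — the data are consistent with the 9:3:3:1 ratio.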